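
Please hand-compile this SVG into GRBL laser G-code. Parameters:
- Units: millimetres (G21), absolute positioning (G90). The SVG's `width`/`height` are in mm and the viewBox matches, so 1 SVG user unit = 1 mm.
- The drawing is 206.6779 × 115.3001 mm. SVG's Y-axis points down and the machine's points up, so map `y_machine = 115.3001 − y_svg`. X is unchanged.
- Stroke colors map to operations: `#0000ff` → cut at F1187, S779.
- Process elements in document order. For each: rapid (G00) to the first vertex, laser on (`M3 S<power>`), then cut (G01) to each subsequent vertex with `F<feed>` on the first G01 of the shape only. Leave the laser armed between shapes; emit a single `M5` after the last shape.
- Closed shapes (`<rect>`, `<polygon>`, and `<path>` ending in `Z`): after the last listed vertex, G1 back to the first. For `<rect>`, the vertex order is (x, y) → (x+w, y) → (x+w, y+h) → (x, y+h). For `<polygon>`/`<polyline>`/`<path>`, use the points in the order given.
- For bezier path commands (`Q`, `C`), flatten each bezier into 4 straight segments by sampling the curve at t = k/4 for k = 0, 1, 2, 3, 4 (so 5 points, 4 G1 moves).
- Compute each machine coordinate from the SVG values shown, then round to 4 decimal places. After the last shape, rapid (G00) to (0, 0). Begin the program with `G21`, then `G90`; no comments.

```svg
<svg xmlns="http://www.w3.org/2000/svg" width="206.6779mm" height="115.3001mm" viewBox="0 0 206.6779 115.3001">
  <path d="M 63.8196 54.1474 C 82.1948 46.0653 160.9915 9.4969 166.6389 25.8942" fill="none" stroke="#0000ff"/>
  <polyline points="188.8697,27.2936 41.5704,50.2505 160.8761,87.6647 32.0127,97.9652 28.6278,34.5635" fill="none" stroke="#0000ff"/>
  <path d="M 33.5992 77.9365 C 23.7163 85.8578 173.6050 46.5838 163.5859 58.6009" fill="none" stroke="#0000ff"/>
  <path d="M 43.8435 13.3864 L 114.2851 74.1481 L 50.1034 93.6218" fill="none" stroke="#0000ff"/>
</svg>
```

1 u = 1 mm; y_m = 115.3001 − y.

[1] `<path>` cubic bezier, #0000ff→cut S779 F1187: (63.8196,61.1527) → (86.8430,71.2828) → (120.0022,84.4591) → (150.7749,93.0455) → (166.6389,89.4059)

[2] `<polyline>` open polyline, #0000ff→cut S779 F1187: (188.8697,88.0065) → (41.5704,65.0496) → (160.8761,27.6354) → (32.0127,17.3349) → (28.6278,80.7366)

[3] `<path>` cubic bezier, #0000ff→cut S779 F1187: (33.5992,37.3636) → (51.1492,38.7329) → (98.6436,48.5673) → (146.1125,57.6338) → (163.5859,56.6992)

[4] `<path>` open polyline, #0000ff→cut S779 F1187: (43.8435,101.9137) → (114.2851,41.1520) → (50.1034,21.6783)

G21
G90
G00 X63.8196 Y61.1527
M3 S779
G01 X86.8430 Y71.2828 F1187
G01 X120.0022 Y84.4591
G01 X150.7749 Y93.0455
G01 X166.6389 Y89.4059
G00 X188.8697 Y88.0065
M3 S779
G01 X41.5704 Y65.0496 F1187
G01 X160.8761 Y27.6354
G01 X32.0127 Y17.3349
G01 X28.6278 Y80.7366
G00 X33.5992 Y37.3636
M3 S779
G01 X51.1492 Y38.7329 F1187
G01 X98.6436 Y48.5673
G01 X146.1125 Y57.6338
G01 X163.5859 Y56.6992
G00 X43.8435 Y101.9137
M3 S779
G01 X114.2851 Y41.1520 F1187
G01 X50.1034 Y21.6783
M5
G00 X0.0000 Y0.0000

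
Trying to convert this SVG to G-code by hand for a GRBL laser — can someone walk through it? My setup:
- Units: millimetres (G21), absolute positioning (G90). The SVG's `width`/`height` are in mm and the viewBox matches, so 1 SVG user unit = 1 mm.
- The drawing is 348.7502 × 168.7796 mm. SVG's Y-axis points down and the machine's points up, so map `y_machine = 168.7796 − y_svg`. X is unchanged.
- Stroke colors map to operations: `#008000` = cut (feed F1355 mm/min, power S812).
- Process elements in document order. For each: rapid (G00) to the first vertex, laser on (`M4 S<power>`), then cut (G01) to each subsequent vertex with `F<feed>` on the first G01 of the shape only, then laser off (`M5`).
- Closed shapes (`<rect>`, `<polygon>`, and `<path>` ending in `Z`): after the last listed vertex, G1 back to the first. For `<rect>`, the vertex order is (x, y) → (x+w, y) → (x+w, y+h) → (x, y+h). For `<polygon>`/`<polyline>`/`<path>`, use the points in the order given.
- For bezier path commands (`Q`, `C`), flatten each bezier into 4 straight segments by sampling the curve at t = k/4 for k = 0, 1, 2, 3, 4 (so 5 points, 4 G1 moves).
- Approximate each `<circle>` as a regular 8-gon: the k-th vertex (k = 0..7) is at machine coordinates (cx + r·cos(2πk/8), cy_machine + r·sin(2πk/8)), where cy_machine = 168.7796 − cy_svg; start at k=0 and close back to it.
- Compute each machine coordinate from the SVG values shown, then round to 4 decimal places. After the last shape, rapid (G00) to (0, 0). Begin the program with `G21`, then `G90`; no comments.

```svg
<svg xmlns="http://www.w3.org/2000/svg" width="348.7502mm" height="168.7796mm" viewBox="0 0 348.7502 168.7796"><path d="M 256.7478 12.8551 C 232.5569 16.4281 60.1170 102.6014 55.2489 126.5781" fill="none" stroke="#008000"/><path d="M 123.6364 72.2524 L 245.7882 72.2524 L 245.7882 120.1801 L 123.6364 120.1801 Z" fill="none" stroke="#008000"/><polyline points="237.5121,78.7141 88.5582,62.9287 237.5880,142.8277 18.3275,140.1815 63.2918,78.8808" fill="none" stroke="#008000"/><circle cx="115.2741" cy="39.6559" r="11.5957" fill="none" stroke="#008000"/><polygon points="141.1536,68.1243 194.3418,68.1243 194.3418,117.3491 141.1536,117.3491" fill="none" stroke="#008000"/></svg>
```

viewBox `0 0 348.7502 168.7796` with mm width/height → 1 unit = 1 mm. Flip: y_m = 168.7796 − y_svg.

**Shape 1** — `<path>` cubic bezier, stroke `#008000` → cut (S812, F1355). Control points (SVG): P0=(256.7478,12.8551), P1=(232.5569,16.4281), P2=(60.1170,102.6014), P3=(55.2489,126.5781); sampled at t=k/4. Machine vertices: (256.7478,155.9245) → (215.7426,140.0196) → (148.7523,106.7144) → (85.3850,69.5834) → (55.2489,42.2015). Open path.

**Shape 2** — `<path>` rectangle, stroke `#008000` → cut (S812, F1355). Machine vertices: (123.6364,96.5272) → (245.7882,96.5272) → (245.7882,48.5995) → (123.6364,48.5995) → (123.6364,96.5272). Closed: final G1 returns to the first vertex.

**Shape 3** — `<polyline>` open polyline, stroke `#008000` → cut (S812, F1355). Machine vertices: (237.5121,90.0655) → (88.5582,105.8509) → (237.5880,25.9519) → (18.3275,28.5981) → (63.2918,89.8988). Open path.

**Shape 4** — `<circle>` circle, stroke `#008000` → cut (S812, F1355). Machine vertices: (126.8698,129.1237) → (123.4735,137.3231) → (115.2741,140.7194) → (107.0747,137.3231) → (103.6784,129.1237) → (107.0747,120.9243) → (115.2741,117.5280) → (123.4735,120.9243) → (126.8698,129.1237). Closed: final G1 returns to the first vertex.

**Shape 5** — `<polygon>` rectangle, stroke `#008000` → cut (S812, F1355). Machine vertices: (141.1536,100.6553) → (194.3418,100.6553) → (194.3418,51.4305) → (141.1536,51.4305) → (141.1536,100.6553). Closed: final G1 returns to the first vertex.

G21
G90
G00 X256.7478 Y155.9245
M4 S812
G01 X215.7426 Y140.0196 F1355
G01 X148.7523 Y106.7144
G01 X85.3850 Y69.5834
G01 X55.2489 Y42.2015
M5
G00 X123.6364 Y96.5272
M4 S812
G01 X245.7882 Y96.5272 F1355
G01 X245.7882 Y48.5995
G01 X123.6364 Y48.5995
G01 X123.6364 Y96.5272
M5
G00 X237.5121 Y90.0655
M4 S812
G01 X88.5582 Y105.8509 F1355
G01 X237.5880 Y25.9519
G01 X18.3275 Y28.5981
G01 X63.2918 Y89.8988
M5
G00 X126.8698 Y129.1237
M4 S812
G01 X123.4735 Y137.3231 F1355
G01 X115.2741 Y140.7194
G01 X107.0747 Y137.3231
G01 X103.6784 Y129.1237
G01 X107.0747 Y120.9243
G01 X115.2741 Y117.5280
G01 X123.4735 Y120.9243
G01 X126.8698 Y129.1237
M5
G00 X141.1536 Y100.6553
M4 S812
G01 X194.3418 Y100.6553 F1355
G01 X194.3418 Y51.4305
G01 X141.1536 Y51.4305
G01 X141.1536 Y100.6553
M5
G00 X0.0000 Y0.0000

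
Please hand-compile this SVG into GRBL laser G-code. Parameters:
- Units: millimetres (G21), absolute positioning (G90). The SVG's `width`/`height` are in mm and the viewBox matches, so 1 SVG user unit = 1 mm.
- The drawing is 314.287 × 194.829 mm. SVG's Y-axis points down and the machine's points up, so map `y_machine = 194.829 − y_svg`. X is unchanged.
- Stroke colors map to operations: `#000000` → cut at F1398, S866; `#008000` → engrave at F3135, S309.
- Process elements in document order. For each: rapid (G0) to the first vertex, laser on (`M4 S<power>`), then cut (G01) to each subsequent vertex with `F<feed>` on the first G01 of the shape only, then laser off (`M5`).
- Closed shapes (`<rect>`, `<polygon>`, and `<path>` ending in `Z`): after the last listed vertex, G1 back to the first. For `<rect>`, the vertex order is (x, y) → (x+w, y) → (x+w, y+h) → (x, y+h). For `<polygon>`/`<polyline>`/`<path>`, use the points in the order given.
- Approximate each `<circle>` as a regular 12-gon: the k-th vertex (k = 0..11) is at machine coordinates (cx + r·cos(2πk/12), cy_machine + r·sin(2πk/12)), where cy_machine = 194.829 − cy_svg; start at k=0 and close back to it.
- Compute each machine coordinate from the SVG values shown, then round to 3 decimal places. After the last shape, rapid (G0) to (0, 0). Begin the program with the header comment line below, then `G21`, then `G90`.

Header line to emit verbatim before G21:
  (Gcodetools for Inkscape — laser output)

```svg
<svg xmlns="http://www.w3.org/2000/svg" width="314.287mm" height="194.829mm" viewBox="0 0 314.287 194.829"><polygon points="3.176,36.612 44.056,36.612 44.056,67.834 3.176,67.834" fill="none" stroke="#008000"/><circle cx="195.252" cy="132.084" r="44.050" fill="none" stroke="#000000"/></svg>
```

(Gcodetools for Inkscape — laser output)
G21
G90
G0 X3.176 Y158.217
M4 S309
G01 X44.056 Y158.217 F3135
G01 X44.056 Y126.995
G01 X3.176 Y126.995
G01 X3.176 Y158.217
M5
G0 X239.302 Y62.745
M4 S866
G01 X233.400 Y84.770 F1398
G01 X217.277 Y100.893
G01 X195.252 Y106.795
G01 X173.227 Y100.893
G01 X157.104 Y84.770
G01 X151.202 Y62.745
G01 X157.104 Y40.720
G01 X173.227 Y24.597
G01 X195.252 Y18.695
G01 X217.277 Y24.597
G01 X233.400 Y40.720
G01 X239.302 Y62.745
M5
G0 X0.000 Y0.000

Since the viewBox matches the mm dimensions, user units are millimetres directly. The only transform is the Y-flip y_m = 194.829 − y_svg.

Shape 1 is a rectangle drawn with `<polygon>`. Its stroke #008000 means engrave at S309, F3135. After flipping Y the toolpath is (3.176,158.217) → (44.056,158.217) → (44.056,126.995) → (3.176,126.995) → (3.176,158.217), returning to the start.

Shape 2 is a circle drawn with `<circle>`. Its stroke #000000 means cut at S866, F1398. After flipping Y the toolpath is (239.302,62.745) → (233.400,84.770) → (217.277,100.893) → (195.252,106.795) → (173.227,100.893) → (157.104,84.770) → (151.202,62.745) → (157.104,40.720) → (173.227,24.597) → (195.252,18.695) → (217.277,24.597) → (233.400,40.720) → (239.302,62.745), returning to the start.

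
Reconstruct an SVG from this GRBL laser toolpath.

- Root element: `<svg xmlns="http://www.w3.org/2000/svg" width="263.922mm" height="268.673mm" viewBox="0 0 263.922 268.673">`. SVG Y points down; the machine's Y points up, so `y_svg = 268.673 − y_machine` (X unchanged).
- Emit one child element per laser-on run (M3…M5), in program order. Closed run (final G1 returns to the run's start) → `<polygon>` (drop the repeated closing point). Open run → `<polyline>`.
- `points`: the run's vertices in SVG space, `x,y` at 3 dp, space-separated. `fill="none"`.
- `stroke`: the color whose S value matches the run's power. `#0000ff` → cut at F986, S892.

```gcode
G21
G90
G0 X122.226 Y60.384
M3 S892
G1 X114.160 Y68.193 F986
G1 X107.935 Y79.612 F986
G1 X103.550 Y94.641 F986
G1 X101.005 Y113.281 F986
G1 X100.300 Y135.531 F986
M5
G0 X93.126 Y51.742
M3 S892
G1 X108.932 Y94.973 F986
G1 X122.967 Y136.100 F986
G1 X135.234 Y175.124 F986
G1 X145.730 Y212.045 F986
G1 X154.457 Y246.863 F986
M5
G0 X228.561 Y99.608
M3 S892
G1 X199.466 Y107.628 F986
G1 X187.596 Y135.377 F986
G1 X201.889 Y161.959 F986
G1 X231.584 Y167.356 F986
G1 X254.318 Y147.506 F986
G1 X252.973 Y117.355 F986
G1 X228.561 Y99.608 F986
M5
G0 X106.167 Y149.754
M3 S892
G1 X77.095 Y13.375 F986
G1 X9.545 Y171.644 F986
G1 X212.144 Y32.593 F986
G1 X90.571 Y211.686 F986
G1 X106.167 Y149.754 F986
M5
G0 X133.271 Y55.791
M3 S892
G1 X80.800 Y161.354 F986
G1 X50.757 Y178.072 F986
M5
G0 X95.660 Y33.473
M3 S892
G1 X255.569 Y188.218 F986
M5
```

Machine Y-up, SVG Y-down with viewBox height 268.673, so y_svg = 268.673 − y_machine; X carries over. Every run uses S892, so all elements get stroke `#0000ff` (cut).

Run 1: The run is open, so emit a `<polyline>` with points (Y-flipped): 122.226,208.289 114.160,200.480 107.935,189.061 103.550,174.032 101.005,155.392 100.300,133.142.

Run 2: The run is open, so emit a `<polyline>` with points (Y-flipped): 93.126,216.931 108.932,173.700 122.967,132.573 135.234,93.549 145.730,56.628 154.457,21.810.

Run 3: The run returns to its start, so emit a `<polygon>` with points (Y-flipped): 228.561,169.065 199.466,161.045 187.596,133.296 201.889,106.714 231.584,101.317 254.318,121.167 252.973,151.318.

Run 4: The run returns to its start, so emit a `<polygon>` with points (Y-flipped): 106.167,118.919 77.095,255.298 9.545,97.029 212.144,236.080 90.571,56.987.

Run 5: The run is open, so emit a `<polyline>` with points (Y-flipped): 133.271,212.882 80.800,107.319 50.757,90.601.

Run 6: The run is open, so emit a `<polyline>` with points (Y-flipped): 95.660,235.200 255.569,80.455.

<svg xmlns="http://www.w3.org/2000/svg" width="263.922mm" height="268.673mm" viewBox="0 0 263.922 268.673">
  <polyline points="122.226,208.289 114.160,200.480 107.935,189.061 103.550,174.032 101.005,155.392 100.300,133.142" fill="none" stroke="#0000ff"/>
  <polyline points="93.126,216.931 108.932,173.700 122.967,132.573 135.234,93.549 145.730,56.628 154.457,21.810" fill="none" stroke="#0000ff"/>
  <polygon points="228.561,169.065 199.466,161.045 187.596,133.296 201.889,106.714 231.584,101.317 254.318,121.167 252.973,151.318" fill="none" stroke="#0000ff"/>
  <polygon points="106.167,118.919 77.095,255.298 9.545,97.029 212.144,236.080 90.571,56.987" fill="none" stroke="#0000ff"/>
  <polyline points="133.271,212.882 80.800,107.319 50.757,90.601" fill="none" stroke="#0000ff"/>
  <polyline points="95.660,235.200 255.569,80.455" fill="none" stroke="#0000ff"/>
</svg>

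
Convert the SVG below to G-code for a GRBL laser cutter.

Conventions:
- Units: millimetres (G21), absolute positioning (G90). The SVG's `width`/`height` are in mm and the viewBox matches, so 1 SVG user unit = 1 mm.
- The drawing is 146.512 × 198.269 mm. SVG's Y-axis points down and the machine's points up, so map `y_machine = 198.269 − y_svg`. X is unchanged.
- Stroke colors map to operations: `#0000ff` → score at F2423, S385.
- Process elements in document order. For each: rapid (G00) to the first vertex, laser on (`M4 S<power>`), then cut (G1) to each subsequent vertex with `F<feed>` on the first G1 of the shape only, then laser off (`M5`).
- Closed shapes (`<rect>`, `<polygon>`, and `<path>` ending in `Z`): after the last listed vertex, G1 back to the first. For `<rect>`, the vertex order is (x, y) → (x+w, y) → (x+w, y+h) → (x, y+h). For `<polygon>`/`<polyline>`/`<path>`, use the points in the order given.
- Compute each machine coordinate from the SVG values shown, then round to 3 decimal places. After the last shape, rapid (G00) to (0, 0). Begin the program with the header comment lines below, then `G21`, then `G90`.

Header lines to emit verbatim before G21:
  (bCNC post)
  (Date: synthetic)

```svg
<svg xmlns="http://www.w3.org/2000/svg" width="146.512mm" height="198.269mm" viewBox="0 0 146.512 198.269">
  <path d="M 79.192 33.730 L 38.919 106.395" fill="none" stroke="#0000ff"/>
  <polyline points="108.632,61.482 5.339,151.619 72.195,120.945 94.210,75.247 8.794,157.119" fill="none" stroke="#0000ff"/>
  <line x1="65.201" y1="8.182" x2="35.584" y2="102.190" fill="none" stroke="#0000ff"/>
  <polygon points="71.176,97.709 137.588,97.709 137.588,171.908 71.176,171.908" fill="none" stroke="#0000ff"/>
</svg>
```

(bCNC post)
(Date: synthetic)
G21
G90
G00 X79.192 Y164.539
M4 S385
G1 X38.919 Y91.874 F2423
M5
G00 X108.632 Y136.787
M4 S385
G1 X5.339 Y46.650 F2423
G1 X72.195 Y77.324
G1 X94.210 Y123.022
G1 X8.794 Y41.150
M5
G00 X65.201 Y190.087
M4 S385
G1 X35.584 Y96.079 F2423
M5
G00 X71.176 Y100.560
M4 S385
G1 X137.588 Y100.560 F2423
G1 X137.588 Y26.361
G1 X71.176 Y26.361
G1 X71.176 Y100.560
M5
G00 X0.000 Y0.000

viewBox `0 0 146.512 198.269` with mm width/height → 1 unit = 1 mm. Flip: y_m = 198.269 − y_svg.

**Shape 1** — `<path>` line segment, stroke `#0000ff` → score (S385, F2423). Machine vertices: (79.192,164.539) → (38.919,91.874). Open path.

**Shape 2** — `<polyline>` open polyline, stroke `#0000ff` → score (S385, F2423). Machine vertices: (108.632,136.787) → (5.339,46.650) → (72.195,77.324) → (94.210,123.022) → (8.794,41.150). Open path.

**Shape 3** — `<line>` line segment, stroke `#0000ff` → score (S385, F2423). Machine vertices: (65.201,190.087) → (35.584,96.079). Open path.

**Shape 4** — `<polygon>` rectangle, stroke `#0000ff` → score (S385, F2423). Machine vertices: (71.176,100.560) → (137.588,100.560) → (137.588,26.361) → (71.176,26.361) → (71.176,100.560). Closed: final G1 returns to the first vertex.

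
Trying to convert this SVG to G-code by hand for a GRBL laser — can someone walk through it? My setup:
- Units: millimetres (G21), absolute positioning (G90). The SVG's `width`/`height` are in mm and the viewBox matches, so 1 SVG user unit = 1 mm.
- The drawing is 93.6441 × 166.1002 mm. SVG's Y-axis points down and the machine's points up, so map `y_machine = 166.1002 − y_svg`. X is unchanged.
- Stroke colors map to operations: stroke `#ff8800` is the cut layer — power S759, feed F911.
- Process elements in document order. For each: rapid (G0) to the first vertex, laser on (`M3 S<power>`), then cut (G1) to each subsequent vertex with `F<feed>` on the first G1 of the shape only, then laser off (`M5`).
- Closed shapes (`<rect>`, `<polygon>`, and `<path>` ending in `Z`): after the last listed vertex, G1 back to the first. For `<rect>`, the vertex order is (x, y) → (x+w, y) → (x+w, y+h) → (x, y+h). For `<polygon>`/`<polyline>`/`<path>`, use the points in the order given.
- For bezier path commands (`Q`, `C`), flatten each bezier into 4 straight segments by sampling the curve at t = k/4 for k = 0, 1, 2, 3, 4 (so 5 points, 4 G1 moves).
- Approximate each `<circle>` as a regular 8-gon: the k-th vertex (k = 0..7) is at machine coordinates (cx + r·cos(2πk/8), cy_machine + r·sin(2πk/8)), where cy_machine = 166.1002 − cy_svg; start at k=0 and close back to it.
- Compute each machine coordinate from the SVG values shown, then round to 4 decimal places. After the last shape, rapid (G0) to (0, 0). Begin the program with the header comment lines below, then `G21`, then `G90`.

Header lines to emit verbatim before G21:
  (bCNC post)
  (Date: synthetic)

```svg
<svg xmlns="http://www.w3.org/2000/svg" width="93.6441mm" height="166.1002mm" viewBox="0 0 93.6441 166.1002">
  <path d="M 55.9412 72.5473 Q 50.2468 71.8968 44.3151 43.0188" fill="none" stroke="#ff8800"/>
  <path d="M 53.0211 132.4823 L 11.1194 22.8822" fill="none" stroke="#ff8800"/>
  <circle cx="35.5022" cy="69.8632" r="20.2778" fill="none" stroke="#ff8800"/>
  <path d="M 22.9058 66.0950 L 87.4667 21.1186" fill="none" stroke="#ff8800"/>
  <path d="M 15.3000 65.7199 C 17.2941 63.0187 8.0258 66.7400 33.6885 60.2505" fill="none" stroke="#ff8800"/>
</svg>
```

1 u = 1 mm; y_m = 166.1002 − y.

[1] `<path>` quadratic bezier, #ff8800→cut S759 F911: (55.9412,93.5529) → (53.0792,95.6424) → (50.1875,101.2603) → (47.2661,110.4066) → (44.3151,123.0814)

[2] `<path>` line segment, #ff8800→cut S759 F911: (53.0211,33.6179) → (11.1194,143.2180)

[3] `<circle>` circle, #ff8800→cut S759 F911: (55.7800,96.2370) → (49.8408,110.5756) → (35.5022,116.5148) → (21.1636,110.5756) → (15.2244,96.2370) → (21.1636,81.8984) → (35.5022,75.9592) → (49.8408,81.8984) → (55.7800,96.2370) (closed)

[4] `<path>` line segment, #ff8800→cut S759 F911: (22.9058,100.0052) → (87.4667,144.9816)

[5] `<path>` cubic bezier, #ff8800→cut S759 F911: (15.3000,100.3803) → (15.4056,101.4619) → (15.6185,101.6944) → (20.2693,102.6372) → (33.6885,105.8497)

(bCNC post)
(Date: synthetic)
G21
G90
G0 X55.9412 Y93.5529
M3 S759
G1 X53.0792 Y95.6424 F911
G1 X50.1875 Y101.2603
G1 X47.2661 Y110.4066
G1 X44.3151 Y123.0814
M5
G0 X53.0211 Y33.6179
M3 S759
G1 X11.1194 Y143.2180 F911
M5
G0 X55.7800 Y96.2370
M3 S759
G1 X49.8408 Y110.5756 F911
G1 X35.5022 Y116.5148
G1 X21.1636 Y110.5756
G1 X15.2244 Y96.2370
G1 X21.1636 Y81.8984
G1 X35.5022 Y75.9592
G1 X49.8408 Y81.8984
G1 X55.7800 Y96.2370
M5
G0 X22.9058 Y100.0052
M3 S759
G1 X87.4667 Y144.9816 F911
M5
G0 X15.3000 Y100.3803
M3 S759
G1 X15.4056 Y101.4619 F911
G1 X15.6185 Y101.6944
G1 X20.2693 Y102.6372
G1 X33.6885 Y105.8497
M5
G0 X0.0000 Y0.0000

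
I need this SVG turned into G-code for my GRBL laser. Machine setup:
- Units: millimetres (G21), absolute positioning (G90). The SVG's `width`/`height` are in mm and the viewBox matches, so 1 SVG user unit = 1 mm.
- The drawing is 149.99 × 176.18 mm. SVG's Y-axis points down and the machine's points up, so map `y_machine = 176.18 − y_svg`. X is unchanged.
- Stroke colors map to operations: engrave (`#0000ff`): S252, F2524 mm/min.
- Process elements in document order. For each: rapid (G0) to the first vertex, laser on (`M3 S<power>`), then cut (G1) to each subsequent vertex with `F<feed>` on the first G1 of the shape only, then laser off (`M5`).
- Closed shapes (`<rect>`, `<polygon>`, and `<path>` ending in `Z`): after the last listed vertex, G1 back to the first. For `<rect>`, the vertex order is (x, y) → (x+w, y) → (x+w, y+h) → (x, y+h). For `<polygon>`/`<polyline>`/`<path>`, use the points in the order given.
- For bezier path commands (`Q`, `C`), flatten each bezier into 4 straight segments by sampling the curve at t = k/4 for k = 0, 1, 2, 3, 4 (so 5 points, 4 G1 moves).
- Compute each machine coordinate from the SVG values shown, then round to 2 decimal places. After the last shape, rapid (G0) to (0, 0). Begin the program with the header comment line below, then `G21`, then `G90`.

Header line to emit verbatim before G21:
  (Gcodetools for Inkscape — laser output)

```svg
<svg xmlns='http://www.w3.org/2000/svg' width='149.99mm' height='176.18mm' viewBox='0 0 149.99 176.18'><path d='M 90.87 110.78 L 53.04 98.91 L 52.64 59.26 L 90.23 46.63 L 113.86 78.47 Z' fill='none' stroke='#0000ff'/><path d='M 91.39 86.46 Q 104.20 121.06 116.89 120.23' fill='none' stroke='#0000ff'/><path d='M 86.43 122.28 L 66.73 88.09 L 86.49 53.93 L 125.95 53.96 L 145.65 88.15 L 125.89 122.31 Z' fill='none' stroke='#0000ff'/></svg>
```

(Gcodetools for Inkscape — laser output)
G21
G90
G0 X90.87 Y65.40
M3 S252
G1 X53.04 Y77.27 F2524
G1 X52.64 Y116.92
G1 X90.23 Y129.55
G1 X113.86 Y97.71
G1 X90.87 Y65.40
M5
G0 X91.39 Y89.72
M3 S252
G1 X97.79 Y74.63 F2524
G1 X104.17 Y63.98
G1 X110.54 Y57.75
G1 X116.89 Y55.95
M5
G0 X86.43 Y53.90
M3 S252
G1 X66.73 Y88.09 F2524
G1 X86.49 Y122.25
G1 X125.95 Y122.22
G1 X145.65 Y88.03
G1 X125.89 Y53.87
G1 X86.43 Y53.90
M5
G0 X0.00 Y0.00

viewBox `0 0 149.99 176.18` with mm width/height → 1 unit = 1 mm. Flip: y_m = 176.18 − y_svg.

**Shape 1** — `<path>` regular polygon, stroke `#0000ff` → engrave (S252, F2524). Machine vertices: (90.87,65.40) → (53.04,77.27) → (52.64,116.92) → (90.23,129.55) → (113.86,97.71) → (90.87,65.40). Closed: final G1 returns to the first vertex.

**Shape 2** — `<path>` quadratic bezier, stroke `#0000ff` → engrave (S252, F2524). Control points (SVG): P0=(91.39,86.46), P1=(104.20,121.06), P2=(116.89,120.23); sampled at t=k/4. Machine vertices: (91.39,89.72) → (97.79,74.63) → (104.17,63.98) → (110.54,57.75) → (116.89,55.95). Open path.

**Shape 3** — `<path>` regular polygon, stroke `#0000ff` → engrave (S252, F2524). Machine vertices: (86.43,53.90) → (66.73,88.09) → (86.49,122.25) → (125.95,122.22) → (145.65,88.03) → (125.89,53.87) → (86.43,53.90). Closed: final G1 returns to the first vertex.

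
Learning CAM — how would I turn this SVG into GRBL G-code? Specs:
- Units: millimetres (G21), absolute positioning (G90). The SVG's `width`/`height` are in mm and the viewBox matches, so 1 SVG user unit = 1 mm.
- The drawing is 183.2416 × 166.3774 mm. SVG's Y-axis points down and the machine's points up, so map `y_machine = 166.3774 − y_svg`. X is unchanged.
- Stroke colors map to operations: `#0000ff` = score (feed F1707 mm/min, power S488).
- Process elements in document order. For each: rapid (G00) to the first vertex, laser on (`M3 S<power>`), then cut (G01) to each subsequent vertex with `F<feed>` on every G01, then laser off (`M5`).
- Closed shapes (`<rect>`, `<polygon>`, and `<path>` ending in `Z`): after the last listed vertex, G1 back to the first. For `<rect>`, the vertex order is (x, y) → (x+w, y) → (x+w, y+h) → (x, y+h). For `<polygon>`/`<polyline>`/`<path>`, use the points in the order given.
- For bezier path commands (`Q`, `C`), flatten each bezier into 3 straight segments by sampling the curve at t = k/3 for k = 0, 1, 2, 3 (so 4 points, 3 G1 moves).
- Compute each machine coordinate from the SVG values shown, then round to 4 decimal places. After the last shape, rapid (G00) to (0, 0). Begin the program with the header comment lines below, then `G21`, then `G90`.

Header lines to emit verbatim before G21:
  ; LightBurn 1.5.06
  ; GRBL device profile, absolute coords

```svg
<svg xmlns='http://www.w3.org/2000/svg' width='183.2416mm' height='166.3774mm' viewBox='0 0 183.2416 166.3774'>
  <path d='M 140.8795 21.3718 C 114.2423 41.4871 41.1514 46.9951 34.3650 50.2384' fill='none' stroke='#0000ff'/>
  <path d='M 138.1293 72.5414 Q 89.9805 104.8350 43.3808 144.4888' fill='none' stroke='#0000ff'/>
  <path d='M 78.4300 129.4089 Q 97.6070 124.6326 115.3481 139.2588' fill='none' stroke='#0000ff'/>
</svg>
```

; LightBurn 1.5.06
; GRBL device profile, absolute coords
G21
G90
G00 X140.8795 Y145.0056
M3 S488
G01 X102.9340 Y129.3023 F1707
G01 X59.0767 Y120.5943 F1707
G01 X34.3650 Y116.1390 F1707
M5
G00 X138.1293 Y93.8360
M3 S488
G01 X106.2022 Y71.4891 F1707
G01 X74.6194 Y47.5067 F1707
G01 X43.3808 Y21.8886 F1707
M5
G00 X78.4300 Y36.9685
M3 S488
G01 X91.0551 Y37.9969 F1707
G01 X103.3612 Y34.7136 F1707
G01 X115.3481 Y27.1186 F1707
M5
G00 X0.0000 Y0.0000

Since the viewBox matches the mm dimensions, user units are millimetres directly. The only transform is the Y-flip y_m = 166.3774 − y_svg.

Shape 1 is a cubic bezier drawn with `<path>`. Its stroke #0000ff means score at S488, F1707. After flipping Y the toolpath is (140.8795,145.0056) → (102.9340,129.3023) → (59.0767,120.5943) → (34.3650,116.1390).

Shape 2 is a quadratic bezier drawn with `<path>`. Its stroke #0000ff means score at S488, F1707. After flipping Y the toolpath is (138.1293,93.8360) → (106.2022,71.4891) → (74.6194,47.5067) → (43.3808,21.8886).

Shape 3 is a quadratic bezier drawn with `<path>`. Its stroke #0000ff means score at S488, F1707. After flipping Y the toolpath is (78.4300,36.9685) → (91.0551,37.9969) → (103.3612,34.7136) → (115.3481,27.1186).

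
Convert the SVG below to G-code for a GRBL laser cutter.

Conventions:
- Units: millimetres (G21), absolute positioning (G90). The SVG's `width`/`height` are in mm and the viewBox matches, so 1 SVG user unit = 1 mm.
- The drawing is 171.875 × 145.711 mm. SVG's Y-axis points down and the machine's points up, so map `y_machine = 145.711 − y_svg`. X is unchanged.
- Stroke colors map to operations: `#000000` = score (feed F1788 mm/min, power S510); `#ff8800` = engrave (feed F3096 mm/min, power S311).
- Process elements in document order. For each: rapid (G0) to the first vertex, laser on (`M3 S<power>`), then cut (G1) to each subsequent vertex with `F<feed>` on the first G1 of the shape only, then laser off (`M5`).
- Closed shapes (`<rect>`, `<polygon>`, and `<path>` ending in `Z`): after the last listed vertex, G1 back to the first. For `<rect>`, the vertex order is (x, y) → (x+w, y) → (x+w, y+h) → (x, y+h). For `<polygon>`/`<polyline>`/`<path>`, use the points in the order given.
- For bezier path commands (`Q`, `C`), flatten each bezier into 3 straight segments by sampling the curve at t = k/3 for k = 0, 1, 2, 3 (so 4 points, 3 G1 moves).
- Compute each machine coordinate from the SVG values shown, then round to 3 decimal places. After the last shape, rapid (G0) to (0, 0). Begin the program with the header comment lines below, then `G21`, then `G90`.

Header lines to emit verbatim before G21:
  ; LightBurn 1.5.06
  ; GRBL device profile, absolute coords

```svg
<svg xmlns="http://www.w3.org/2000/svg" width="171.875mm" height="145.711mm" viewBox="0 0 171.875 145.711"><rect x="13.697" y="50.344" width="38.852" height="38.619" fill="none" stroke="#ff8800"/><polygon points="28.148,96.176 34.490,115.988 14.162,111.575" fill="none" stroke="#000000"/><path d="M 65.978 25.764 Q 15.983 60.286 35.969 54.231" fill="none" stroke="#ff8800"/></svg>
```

; LightBurn 1.5.06
; GRBL device profile, absolute coords
G21
G90
G0 X13.697 Y95.367
M3 S311
G1 X52.549 Y95.367 F3096
G1 X52.549 Y56.748
G1 X13.697 Y56.748
G1 X13.697 Y95.367
M5
G0 X28.148 Y49.535
M3 S510
G1 X34.490 Y29.723 F1788
G1 X14.162 Y34.136
G1 X28.148 Y49.535
M5
G0 X65.978 Y119.947
M3 S311
G1 X40.424 Y101.441 F3096
G1 X30.421 Y91.952
G1 X35.969 Y91.480
M5
G0 X0.000 Y0.000

Since the viewBox matches the mm dimensions, user units are millimetres directly. The only transform is the Y-flip y_m = 145.711 − y_svg.

Shape 1 is a rectangle drawn with `<rect>`. Its stroke #ff8800 means engrave at S311, F3096. After flipping Y the toolpath is (13.697,95.367) → (52.549,95.367) → (52.549,56.748) → (13.697,56.748) → (13.697,95.367), returning to the start.

Shape 2 is a regular polygon drawn with `<polygon>`. Its stroke #000000 means score at S510, F1788. After flipping Y the toolpath is (28.148,49.535) → (34.490,29.723) → (14.162,34.136) → (28.148,49.535), returning to the start.

Shape 3 is a quadratic bezier drawn with `<path>`. Its stroke #ff8800 means engrave at S311, F3096. After flipping Y the toolpath is (65.978,119.947) → (40.424,101.441) → (30.421,91.952) → (35.969,91.480).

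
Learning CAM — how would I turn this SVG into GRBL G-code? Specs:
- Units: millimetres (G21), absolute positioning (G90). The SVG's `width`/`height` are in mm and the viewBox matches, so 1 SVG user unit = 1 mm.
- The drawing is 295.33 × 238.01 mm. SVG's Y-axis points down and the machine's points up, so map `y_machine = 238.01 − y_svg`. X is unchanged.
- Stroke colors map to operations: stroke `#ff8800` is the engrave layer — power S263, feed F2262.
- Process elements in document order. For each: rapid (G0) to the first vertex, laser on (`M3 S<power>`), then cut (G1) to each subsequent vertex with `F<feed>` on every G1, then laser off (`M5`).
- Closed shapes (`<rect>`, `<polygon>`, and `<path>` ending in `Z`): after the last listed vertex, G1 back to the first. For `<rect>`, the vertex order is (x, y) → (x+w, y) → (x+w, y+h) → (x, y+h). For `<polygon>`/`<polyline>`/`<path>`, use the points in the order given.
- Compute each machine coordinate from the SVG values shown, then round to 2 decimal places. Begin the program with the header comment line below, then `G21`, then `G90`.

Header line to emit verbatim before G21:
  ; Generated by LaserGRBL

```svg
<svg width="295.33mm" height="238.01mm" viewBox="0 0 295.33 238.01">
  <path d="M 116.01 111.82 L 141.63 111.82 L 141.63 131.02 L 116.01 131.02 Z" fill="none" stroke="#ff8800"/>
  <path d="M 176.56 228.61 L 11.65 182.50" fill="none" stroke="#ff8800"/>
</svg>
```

; Generated by LaserGRBL
G21
G90
G0 X116.01 Y126.19
M3 S263
G1 X141.63 Y126.19 F2262
G1 X141.63 Y106.99 F2262
G1 X116.01 Y106.99 F2262
G1 X116.01 Y126.19 F2262
M5
G0 X176.56 Y9.40
M3 S263
G1 X11.65 Y55.51 F2262
M5

1 u = 1 mm; y_m = 238.01 − y.

[1] `<path>` rectangle, #ff8800→engrave S263 F2262: (116.01,126.19) → (141.63,126.19) → (141.63,106.99) → (116.01,106.99) → (116.01,126.19) (closed)

[2] `<path>` line segment, #ff8800→engrave S263 F2262: (176.56,9.40) → (11.65,55.51)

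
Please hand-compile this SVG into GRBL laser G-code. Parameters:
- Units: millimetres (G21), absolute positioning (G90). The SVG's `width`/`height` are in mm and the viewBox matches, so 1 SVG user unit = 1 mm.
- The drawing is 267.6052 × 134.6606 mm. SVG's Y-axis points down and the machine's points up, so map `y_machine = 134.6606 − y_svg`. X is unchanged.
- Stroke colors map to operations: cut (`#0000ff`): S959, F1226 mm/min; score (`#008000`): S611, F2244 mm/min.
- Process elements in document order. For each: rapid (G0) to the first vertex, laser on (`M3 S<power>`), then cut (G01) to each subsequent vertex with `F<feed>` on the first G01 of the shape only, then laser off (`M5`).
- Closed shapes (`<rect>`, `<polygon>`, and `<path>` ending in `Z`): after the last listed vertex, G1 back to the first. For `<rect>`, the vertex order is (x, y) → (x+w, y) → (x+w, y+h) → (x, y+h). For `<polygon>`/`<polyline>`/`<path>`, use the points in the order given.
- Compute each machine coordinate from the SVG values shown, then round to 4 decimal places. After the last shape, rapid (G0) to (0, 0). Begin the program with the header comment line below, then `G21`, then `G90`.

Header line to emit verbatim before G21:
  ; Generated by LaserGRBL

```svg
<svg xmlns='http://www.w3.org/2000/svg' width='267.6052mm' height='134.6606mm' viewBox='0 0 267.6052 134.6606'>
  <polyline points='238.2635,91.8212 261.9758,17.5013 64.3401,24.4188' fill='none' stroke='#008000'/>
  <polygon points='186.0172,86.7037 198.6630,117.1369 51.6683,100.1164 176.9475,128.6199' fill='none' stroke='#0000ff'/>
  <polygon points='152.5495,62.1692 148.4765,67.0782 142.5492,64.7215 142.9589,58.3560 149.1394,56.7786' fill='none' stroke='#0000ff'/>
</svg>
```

viewBox `0 0 267.6052 134.6606` with mm width/height → 1 unit = 1 mm. Flip: y_m = 134.6606 − y_svg.

**Shape 1** — `<polyline>` open polyline, stroke `#008000` → score (S611, F2244). Machine vertices: (238.2635,42.8394) → (261.9758,117.1593) → (64.3401,110.2418). Open path.

**Shape 2** — `<polygon>` closed polygon, stroke `#0000ff` → cut (S959, F1226). Machine vertices: (186.0172,47.9569) → (198.6630,17.5237) → (51.6683,34.5442) → (176.9475,6.0407) → (186.0172,47.9569). Closed: final G1 returns to the first vertex.

**Shape 3** — `<polygon>` regular polygon, stroke `#0000ff` → cut (S959, F1226). Machine vertices: (152.5495,72.4914) → (148.4765,67.5824) → (142.5492,69.9391) → (142.9589,76.3046) → (149.1394,77.8820) → (152.5495,72.4914). Closed: final G1 returns to the first vertex.

; Generated by LaserGRBL
G21
G90
G0 X238.2635 Y42.8394
M3 S611
G01 X261.9758 Y117.1593 F2244
G01 X64.3401 Y110.2418
M5
G0 X186.0172 Y47.9569
M3 S959
G01 X198.6630 Y17.5237 F1226
G01 X51.6683 Y34.5442
G01 X176.9475 Y6.0407
G01 X186.0172 Y47.9569
M5
G0 X152.5495 Y72.4914
M3 S959
G01 X148.4765 Y67.5824 F1226
G01 X142.5492 Y69.9391
G01 X142.9589 Y76.3046
G01 X149.1394 Y77.8820
G01 X152.5495 Y72.4914
M5
G0 X0.0000 Y0.0000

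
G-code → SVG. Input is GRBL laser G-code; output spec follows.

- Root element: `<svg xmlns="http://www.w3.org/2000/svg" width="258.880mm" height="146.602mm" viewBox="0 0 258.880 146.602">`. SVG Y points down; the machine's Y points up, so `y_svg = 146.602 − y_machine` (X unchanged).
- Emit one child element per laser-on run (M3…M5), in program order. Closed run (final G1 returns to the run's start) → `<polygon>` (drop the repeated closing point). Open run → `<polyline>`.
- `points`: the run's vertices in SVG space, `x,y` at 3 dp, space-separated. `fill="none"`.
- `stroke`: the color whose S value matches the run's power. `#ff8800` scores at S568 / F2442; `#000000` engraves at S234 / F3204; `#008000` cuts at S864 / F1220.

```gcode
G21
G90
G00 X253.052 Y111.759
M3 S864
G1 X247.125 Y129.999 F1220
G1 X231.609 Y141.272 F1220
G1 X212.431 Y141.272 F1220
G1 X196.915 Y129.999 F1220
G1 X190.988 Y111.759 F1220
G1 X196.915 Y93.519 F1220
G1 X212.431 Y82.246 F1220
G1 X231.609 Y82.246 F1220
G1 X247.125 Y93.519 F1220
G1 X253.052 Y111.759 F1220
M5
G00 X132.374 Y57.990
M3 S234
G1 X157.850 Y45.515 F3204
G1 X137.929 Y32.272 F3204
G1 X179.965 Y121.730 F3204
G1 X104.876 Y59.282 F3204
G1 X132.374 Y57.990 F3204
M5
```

Machine Y-up, SVG Y-down with viewBox height 146.602, so y_svg = 146.602 − y_machine; X carries over.

Run 1: the run's S864 means `#008000` (cut). The run returns to its start, so emit a `<polygon>` with points (Y-flipped): 253.052,34.843 247.125,16.603 231.609,5.330 212.431,5.330 196.915,16.603 190.988,34.843 196.915,53.083 212.431,64.356 231.609,64.356 247.125,53.083.

Run 2: power S234 maps to stroke `#000000` (engrave). The run returns to its start, so emit a `<polygon>` with points (Y-flipped): 132.374,88.612 157.850,101.087 137.929,114.330 179.965,24.872 104.876,87.320.

<svg xmlns="http://www.w3.org/2000/svg" width="258.880mm" height="146.602mm" viewBox="0 0 258.880 146.602">
  <polygon points="253.052,34.843 247.125,16.603 231.609,5.330 212.431,5.330 196.915,16.603 190.988,34.843 196.915,53.083 212.431,64.356 231.609,64.356 247.125,53.083" fill="none" stroke="#008000"/>
  <polygon points="132.374,88.612 157.850,101.087 137.929,114.330 179.965,24.872 104.876,87.320" fill="none" stroke="#000000"/>
</svg>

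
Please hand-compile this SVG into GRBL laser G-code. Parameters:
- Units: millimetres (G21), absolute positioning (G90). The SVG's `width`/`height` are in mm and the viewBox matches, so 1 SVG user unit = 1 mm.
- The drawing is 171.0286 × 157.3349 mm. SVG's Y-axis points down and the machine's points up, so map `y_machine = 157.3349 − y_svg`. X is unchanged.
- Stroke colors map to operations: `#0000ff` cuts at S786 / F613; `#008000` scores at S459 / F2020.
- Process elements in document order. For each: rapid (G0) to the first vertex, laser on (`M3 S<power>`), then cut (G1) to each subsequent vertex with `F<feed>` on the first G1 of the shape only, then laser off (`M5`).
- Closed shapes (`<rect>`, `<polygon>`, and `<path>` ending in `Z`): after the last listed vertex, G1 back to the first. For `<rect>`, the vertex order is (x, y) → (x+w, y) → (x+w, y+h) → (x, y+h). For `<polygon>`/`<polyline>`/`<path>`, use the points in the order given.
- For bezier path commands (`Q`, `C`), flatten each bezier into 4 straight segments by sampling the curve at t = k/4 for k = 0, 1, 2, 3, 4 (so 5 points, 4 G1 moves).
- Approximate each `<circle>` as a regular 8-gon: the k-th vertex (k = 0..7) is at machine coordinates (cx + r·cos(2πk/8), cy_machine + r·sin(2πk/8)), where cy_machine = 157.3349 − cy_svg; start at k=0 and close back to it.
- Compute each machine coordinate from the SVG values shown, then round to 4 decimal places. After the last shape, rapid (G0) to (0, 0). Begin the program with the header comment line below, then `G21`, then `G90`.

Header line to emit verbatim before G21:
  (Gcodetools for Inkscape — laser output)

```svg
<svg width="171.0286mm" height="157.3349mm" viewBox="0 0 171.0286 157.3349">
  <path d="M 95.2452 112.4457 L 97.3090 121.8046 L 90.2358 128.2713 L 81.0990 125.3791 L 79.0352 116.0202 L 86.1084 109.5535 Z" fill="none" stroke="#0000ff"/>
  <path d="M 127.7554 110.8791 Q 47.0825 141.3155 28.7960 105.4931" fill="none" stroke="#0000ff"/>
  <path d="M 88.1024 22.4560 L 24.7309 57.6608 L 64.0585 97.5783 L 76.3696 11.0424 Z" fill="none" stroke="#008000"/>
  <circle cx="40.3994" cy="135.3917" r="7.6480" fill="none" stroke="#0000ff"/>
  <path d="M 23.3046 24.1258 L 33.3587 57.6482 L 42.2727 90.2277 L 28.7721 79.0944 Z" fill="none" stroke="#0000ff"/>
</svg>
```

(Gcodetools for Inkscape — laser output)
G21
G90
G0 X95.2452 Y44.8892
M3 S786
G1 X97.3090 Y35.5303 F613
G1 X90.2358 Y29.0636
G1 X81.0990 Y31.9558
G1 X79.0352 Y41.3147
G1 X86.1084 Y47.7814
G1 X95.2452 Y44.8892
M5
G0 X127.7554 Y46.4558
M3 S786
G1 X91.3181 Y35.3788 F613
G1 X62.6791 Y32.5841
G1 X41.8384 Y38.0718
G1 X28.7960 Y51.8418
M5
G0 X88.1024 Y134.8789
M3 S459
G1 X24.7309 Y99.6741 F2020
G1 X64.0585 Y59.7566
G1 X76.3696 Y146.2925
G1 X88.1024 Y134.8789
M5
G0 X48.0474 Y21.9432
M3 S786
G1 X45.8074 Y27.3512 F613
G1 X40.3994 Y29.5912
G1 X34.9914 Y27.3512
G1 X32.7514 Y21.9432
G1 X34.9914 Y16.5352
G1 X40.3994 Y14.2952
G1 X45.8074 Y16.5352
G1 X48.0474 Y21.9432
M5
G0 X23.3046 Y133.2091
M3 S786
G1 X33.3587 Y99.6867 F613
G1 X42.2727 Y67.1072
G1 X28.7721 Y78.2405
G1 X23.3046 Y133.2091
M5
G0 X0.0000 Y0.0000

1 u = 1 mm; y_m = 157.3349 − y.

[1] `<path>` regular polygon, #0000ff→cut S786 F613: (95.2452,44.8892) → (97.3090,35.5303) → (90.2358,29.0636) → (81.0990,31.9558) → (79.0352,41.3147) → (86.1084,47.7814) → (95.2452,44.8892) (closed)

[2] `<path>` quadratic bezier, #0000ff→cut S786 F613: (127.7554,46.4558) → (91.3181,35.3788) → (62.6791,32.5841) → (41.8384,38.0718) → (28.7960,51.8418)

[3] `<path>` closed polygon, #008000→score S459 F2020: (88.1024,134.8789) → (24.7309,99.6741) → (64.0585,59.7566) → (76.3696,146.2925) → (88.1024,134.8789) (closed)

[4] `<circle>` circle, #0000ff→cut S786 F613: (48.0474,21.9432) → (45.8074,27.3512) → (40.3994,29.5912) → (34.9914,27.3512) → (32.7514,21.9432) → (34.9914,16.5352) → (40.3994,14.2952) → (45.8074,16.5352) → (48.0474,21.9432) (closed)

[5] `<path>` closed polygon, #0000ff→cut S786 F613: (23.3046,133.2091) → (33.3587,99.6867) → (42.2727,67.1072) → (28.7721,78.2405) → (23.3046,133.2091) (closed)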